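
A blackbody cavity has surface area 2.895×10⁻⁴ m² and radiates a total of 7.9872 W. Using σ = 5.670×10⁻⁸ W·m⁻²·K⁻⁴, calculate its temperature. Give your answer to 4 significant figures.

T ≈ 835.2 K

Area A = 2.895×10⁻⁴ m².
P = σAT⁴ ⇒ T = (P/(σA))^(1/4) = (7.9872/(5.670×10⁻⁸×2.895×10⁻⁴))^(1/4) = 835.2 K.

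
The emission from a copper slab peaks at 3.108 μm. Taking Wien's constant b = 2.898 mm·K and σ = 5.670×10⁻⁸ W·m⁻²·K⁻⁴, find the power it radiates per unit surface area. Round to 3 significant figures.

I ≈ 4.29×10⁴ W/m²

Wien's law: T = b/λ_max = 2.898×10⁻³/3.108×10⁻⁶ = 932.432 K.
Then I = σT⁴ = 5.670×10⁻⁸×(932.432)⁴ = 4.29×10⁴ W/m².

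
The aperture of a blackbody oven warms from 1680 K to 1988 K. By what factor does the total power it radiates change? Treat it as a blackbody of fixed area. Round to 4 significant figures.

P ∝ T⁴, so P₂/P₁ = (T₂/T₁)⁴ = (1988/1680)⁴ = (1.18333)⁴ = 1.961.

P₂/P₁ ≈ 1.961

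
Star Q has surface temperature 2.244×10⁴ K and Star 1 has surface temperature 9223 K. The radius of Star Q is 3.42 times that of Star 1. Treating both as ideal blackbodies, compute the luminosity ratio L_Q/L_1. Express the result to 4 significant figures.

L_Q/L_1 ≈ 409.9

L ∝ R²T⁴, so L_Q/L_1 = (R_Q/R_1)²(T_Q/T_1)⁴ = (3.42)² × (2.244×10⁴/9223)⁴ = 11.6964 × 35.0431 = 409.9.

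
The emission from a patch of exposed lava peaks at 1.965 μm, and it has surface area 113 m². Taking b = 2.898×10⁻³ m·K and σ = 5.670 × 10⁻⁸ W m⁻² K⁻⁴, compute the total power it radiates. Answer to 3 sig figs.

Wien's law: T = b/λ_max = 2.898×10⁻³/1.965×10⁻⁶ = 1474.81 K.
Area A = 113 m².
Then P = σAT⁴ = 5.670×10⁻⁸×113×(1474.81)⁴ = 3.03×10⁷ W.

P ≈ 3.03×10⁷ W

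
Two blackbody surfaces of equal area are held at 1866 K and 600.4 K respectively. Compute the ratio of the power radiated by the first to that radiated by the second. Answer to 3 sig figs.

P₁/P₂ ≈ 93.3

With equal areas, P₁/P₂ = (T₁/T₂)⁴ = (1866/600.4)⁴ = 93.3.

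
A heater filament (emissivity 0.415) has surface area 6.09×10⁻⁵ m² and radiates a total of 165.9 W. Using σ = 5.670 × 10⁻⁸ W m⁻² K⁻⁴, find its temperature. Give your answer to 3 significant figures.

Area A = 6.09×10⁻⁵ m².
P = εσAT⁴ ⇒ T = (P/(εσA))^(1/4) = (165.9/(0.415×5.670×10⁻⁸×6.09×10⁻⁵))^(1/4) = 3.28×10³ K.

T ≈ 3.28×10³ K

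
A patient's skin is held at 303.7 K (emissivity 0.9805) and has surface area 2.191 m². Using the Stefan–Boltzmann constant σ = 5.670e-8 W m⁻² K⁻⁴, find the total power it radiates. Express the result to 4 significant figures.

Area A = 2.191 m².
P = εσAT⁴ = 0.9805 × 5.670×10⁻⁸ × 2.191 × (303.7)⁴ = 1036 W.

P ≈ 1036 W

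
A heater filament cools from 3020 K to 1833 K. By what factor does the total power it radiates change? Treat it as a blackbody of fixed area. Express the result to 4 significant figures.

P ∝ T⁴, so P₂/P₁ = (T₂/T₁)⁴ = (1833/3020)⁴ = (0.606954)⁴ = 0.1357.

P₂/P₁ ≈ 0.1357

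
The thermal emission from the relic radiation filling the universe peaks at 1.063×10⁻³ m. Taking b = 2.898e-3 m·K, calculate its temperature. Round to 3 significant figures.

T ≈ 2.73 K

Wien's law gives T = b/λ_max = (2.898×10⁻³ m·K)/(1.063×10⁻³ m) = 2.73 K.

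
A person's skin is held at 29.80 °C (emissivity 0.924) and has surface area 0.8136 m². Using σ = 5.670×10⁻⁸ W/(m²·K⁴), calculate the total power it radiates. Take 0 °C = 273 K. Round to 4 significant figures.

T = 29.80 °C + 273 = 302.80 K.
Area A = 0.8136 m².
P = εσAT⁴ = 0.924 × 5.670×10⁻⁸ × 0.8136 × (302.80)⁴ = 358.3 W.

P ≈ 358.3 W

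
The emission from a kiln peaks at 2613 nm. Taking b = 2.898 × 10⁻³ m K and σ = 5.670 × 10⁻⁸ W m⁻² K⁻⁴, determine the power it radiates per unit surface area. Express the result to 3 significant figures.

Wien's law: T = b/λ_max = 2.898×10⁻³/2.613×10⁻⁶ = 1109.07 K.
Then I = σT⁴ = 5.670×10⁻⁸×(1109.07)⁴ = 8.58×10⁴ W/m².

I ≈ 8.58×10⁴ W/m²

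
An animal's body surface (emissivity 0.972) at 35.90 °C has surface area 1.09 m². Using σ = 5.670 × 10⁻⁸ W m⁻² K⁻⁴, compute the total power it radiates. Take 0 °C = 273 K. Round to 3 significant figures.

P ≈ 547 W

T = 35.90 °C + 273 = 308.90 K.
Area A = 1.09 m².
P = εσAT⁴ = 0.972 × 5.670×10⁻⁸ × 1.09 × (308.90)⁴ = 547 W.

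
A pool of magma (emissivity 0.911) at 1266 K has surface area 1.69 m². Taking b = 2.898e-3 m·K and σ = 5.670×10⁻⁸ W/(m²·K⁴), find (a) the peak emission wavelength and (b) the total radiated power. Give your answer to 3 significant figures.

λ_max ≈ 2.29×10³ nm; P ≈ 2.24×10⁵ W

(a) λ_max = b/T = 2.898×10⁻³/1266 = 2.289×10⁻⁶ m = 2.29×10³ nm.
Area A = 1.69 m².
(b) P = εσAT⁴ = 0.911×5.670×10⁻⁸×1.69×(1266)⁴ = 2.24×10⁵ W.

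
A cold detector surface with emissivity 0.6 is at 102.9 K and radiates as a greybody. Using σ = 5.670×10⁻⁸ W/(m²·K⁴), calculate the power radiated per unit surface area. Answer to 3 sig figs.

Stefan–Boltzmann: I = εσT⁴ = 0.6 × 5.670×10⁻⁸ × (102.9)⁴ = 3.81 W/m².

I ≈ 3.81 W/m²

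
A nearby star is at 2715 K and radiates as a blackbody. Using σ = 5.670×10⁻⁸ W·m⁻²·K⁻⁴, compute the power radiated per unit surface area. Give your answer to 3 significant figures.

Stefan–Boltzmann: I = σT⁴ = 5.670×10⁻⁸ × (2715)⁴ = 3.08×10⁶ W/m².

I ≈ 3.08×10⁶ W/m²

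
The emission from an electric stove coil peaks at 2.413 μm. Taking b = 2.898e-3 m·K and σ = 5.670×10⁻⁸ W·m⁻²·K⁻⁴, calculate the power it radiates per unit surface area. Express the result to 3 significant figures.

Wien's law: T = b/λ_max = 2.898×10⁻³/2.413×10⁻⁶ = 1200.99 K.
Then I = σT⁴ = 5.670×10⁻⁸×(1200.99)⁴ = 1.18×10⁵ W/m².

I ≈ 1.18×10⁵ W/m²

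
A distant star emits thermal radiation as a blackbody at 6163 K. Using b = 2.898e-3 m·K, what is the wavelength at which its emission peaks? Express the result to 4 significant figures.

Wien's displacement law: λ_max = b/T = (2.898×10⁻³ m·K)/(6163 K) = 4.7023×10⁻⁷ m.
That is 470.2 nm, in the visible range.

λ_max ≈ 470.2 nm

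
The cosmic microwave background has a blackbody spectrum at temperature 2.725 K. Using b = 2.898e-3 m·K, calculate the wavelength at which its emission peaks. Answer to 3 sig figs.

λ_max ≈ 1.06×10⁻³ m

Wien's displacement law: λ_max = b/T = (2.898×10⁻³ m·K)/(2.725 K) = 1.063×10⁻³ m.
That is 1.06×10⁻³ m, in the microwave range.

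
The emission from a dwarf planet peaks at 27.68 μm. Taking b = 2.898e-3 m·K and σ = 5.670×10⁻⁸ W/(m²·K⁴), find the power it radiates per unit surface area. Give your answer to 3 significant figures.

Wien's law: T = b/λ_max = 2.898×10⁻³/2.768×10⁻⁵ = 104.697 K.
Then I = σT⁴ = 5.670×10⁻⁸×(104.697)⁴ = 6.81 W/m².

I ≈ 6.81 W/m²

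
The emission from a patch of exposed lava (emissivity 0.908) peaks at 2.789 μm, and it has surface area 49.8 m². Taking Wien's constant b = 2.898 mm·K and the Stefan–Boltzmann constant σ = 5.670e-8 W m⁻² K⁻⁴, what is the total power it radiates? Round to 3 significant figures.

P ≈ 2.99×10⁶ W

Wien's law: T = b/λ_max = 2.898×10⁻³/2.789×10⁻⁶ = 1039.08 K.
Area A = 49.8 m².
Then P = εσAT⁴ = 0.908×5.670×10⁻⁸×49.8×(1039.08)⁴ = 2.99×10⁶ W.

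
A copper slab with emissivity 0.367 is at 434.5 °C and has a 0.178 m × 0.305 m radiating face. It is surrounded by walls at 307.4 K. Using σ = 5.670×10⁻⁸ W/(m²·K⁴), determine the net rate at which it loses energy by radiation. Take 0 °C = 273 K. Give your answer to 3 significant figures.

Net loss ≈ 273 W

T = 434.5 °C + 273 = 707.5 K.
Area A = 0.178 × 0.305 = 0.05429 m².
Net radiated power P_net = εσA(T⁴ − T₀⁴) = 0.367×5.670×10⁻⁸×0.05429×(707.5⁴ − 307.4⁴).
T⁴ − T₀⁴ = 2.50557×10¹¹ − 8.92926×10⁹ = 2.41628×10¹¹ K⁴, so P_net = 273 W.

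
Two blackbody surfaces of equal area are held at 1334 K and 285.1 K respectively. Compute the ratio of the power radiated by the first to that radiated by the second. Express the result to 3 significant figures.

P₁/P₂ ≈ 479

With equal areas, P₁/P₂ = (T₁/T₂)⁴ = (1334/285.1)⁴ = 479.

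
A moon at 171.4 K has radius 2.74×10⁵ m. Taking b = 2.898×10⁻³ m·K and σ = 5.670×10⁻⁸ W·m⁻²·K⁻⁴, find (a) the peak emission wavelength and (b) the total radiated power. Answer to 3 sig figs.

λ_max ≈ 16.9 μm; P ≈ 4.62×10¹³ W

(a) λ_max = b/T = 2.898×10⁻³/171.4 = 1.691×10⁻⁵ m = 16.9 μm.
Surface area A = 4πR² = 4π(2.74×10⁵ m)² = 9.43433×10¹¹ m².
(b) P = σAT⁴ = 5.670×10⁻⁸×9.43433×10¹¹×(171.4)⁴ = 4.62×10¹³ W.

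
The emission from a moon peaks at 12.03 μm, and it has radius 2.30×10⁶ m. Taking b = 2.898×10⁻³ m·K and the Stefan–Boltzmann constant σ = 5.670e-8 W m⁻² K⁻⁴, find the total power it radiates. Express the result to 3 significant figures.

P ≈ 1.27×10¹⁶ W

Wien's law: T = b/λ_max = 2.898×10⁻³/1.203×10⁻⁵ = 240.898 K.
Surface area A = 4πR² = 4π(2.30×10⁶ m)² = 6.64761×10¹³ m².
Then P = σAT⁴ = 5.670×10⁻⁸×6.64761×10¹³×(240.898)⁴ = 1.27×10¹⁶ W.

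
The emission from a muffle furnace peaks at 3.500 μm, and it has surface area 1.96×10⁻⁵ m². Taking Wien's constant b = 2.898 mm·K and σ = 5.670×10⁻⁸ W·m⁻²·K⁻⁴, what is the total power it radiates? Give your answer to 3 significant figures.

Wien's law: T = b/λ_max = 2.898×10⁻³/3.500×10⁻⁶ = 828.000 K.
Area A = 1.96×10⁻⁵ m².
Then P = σAT⁴ = 5.670×10⁻⁸×1.96×10⁻⁵×(828.000)⁴ = 0.522 W.

P ≈ 0.522 W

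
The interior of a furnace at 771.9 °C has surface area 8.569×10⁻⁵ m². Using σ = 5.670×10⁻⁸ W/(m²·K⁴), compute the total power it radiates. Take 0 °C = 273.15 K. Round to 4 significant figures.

T = 771.9 °C + 273.15 = 1045.05 K.
Area A = 8.569×10⁻⁵ m².
P = σAT⁴ = 5.670×10⁻⁸ × 8.569×10⁻⁵ × (1045.05)⁴ = 5.795 W.

P ≈ 5.795 W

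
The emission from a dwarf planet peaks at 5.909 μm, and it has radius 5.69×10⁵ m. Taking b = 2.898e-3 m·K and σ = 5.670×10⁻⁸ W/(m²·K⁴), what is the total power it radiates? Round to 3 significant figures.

Wien's law: T = b/λ_max = 2.898×10⁻³/5.909×10⁻⁶ = 490.438 K.
Surface area A = 4πR² = 4π(5.69×10⁵ m)² = 4.06850×10¹² m².
Then P = σAT⁴ = 5.670×10⁻⁸×4.06850×10¹²×(490.438)⁴ = 1.33×10¹⁶ W.

P ≈ 1.33×10¹⁶ W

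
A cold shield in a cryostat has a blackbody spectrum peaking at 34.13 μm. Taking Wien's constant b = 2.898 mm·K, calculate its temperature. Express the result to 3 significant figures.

Wien's law gives T = b/λ_max = (2.898×10⁻³ m·K)/(3.413×10⁻⁵ m) = 84.9 K.

T ≈ 84.9 K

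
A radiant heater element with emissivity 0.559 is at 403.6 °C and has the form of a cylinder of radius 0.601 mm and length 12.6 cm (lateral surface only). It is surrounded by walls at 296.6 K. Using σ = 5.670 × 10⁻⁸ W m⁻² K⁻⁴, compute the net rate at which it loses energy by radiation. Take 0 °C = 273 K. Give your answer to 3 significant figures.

T = 403.6 °C + 273 = 676.6 K.
Lateral area A = 2πrL = 2π×6.01×10⁻⁴×0.126 = 4.75800×10⁻⁴ m².
Net radiated power P_net = εσA(T⁴ − T₀⁴) = 0.559×5.670×10⁻⁸×4.75800×10⁻⁴×(676.6⁴ − 296.6⁴).
T⁴ − T₀⁴ = 2.09569×10¹¹ − 7.73900×10⁹ = 2.01830×10¹¹ K⁴, so P_net = 3.04 W.

Net loss ≈ 3.04 W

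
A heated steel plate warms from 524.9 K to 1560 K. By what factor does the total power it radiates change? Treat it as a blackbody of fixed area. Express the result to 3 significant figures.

P₂/P₁ ≈ 78.0

P ∝ T⁴, so P₂/P₁ = (T₂/T₁)⁴ = (1560/524.9)⁴ = (2.97199)⁴ = 78.0.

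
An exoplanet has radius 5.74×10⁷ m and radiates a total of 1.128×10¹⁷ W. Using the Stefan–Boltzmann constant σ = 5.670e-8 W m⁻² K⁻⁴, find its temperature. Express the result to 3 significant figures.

T ≈ 83.3 K

Surface area A = 4πR² = 4π(5.74×10⁷ m)² = 4.14032×10¹⁶ m².
P = σAT⁴ ⇒ T = (P/(σA))^(1/4) = (1.128×10¹⁷/(5.670×10⁻⁸×4.14032×10¹⁶))^(1/4) = 83.3 K.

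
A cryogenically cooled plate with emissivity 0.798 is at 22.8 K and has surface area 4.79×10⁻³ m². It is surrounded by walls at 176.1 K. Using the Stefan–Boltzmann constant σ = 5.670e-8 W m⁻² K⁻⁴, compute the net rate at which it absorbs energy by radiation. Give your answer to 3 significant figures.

Area A = 4.79×10⁻³ m².
Net radiated power P_net = εσA(T⁴ − T₀⁴) = 0.798×5.670×10⁻⁸×4.79×10⁻³×(22.8⁴ − 176.1⁴).
T⁴ − T₀⁴ = 2.70234×10⁵ − 9.61695×10⁸ = -9.61425×10⁸ K⁴, so P_net = -0.208 W — negative, meaning a net gain of 0.208 W.

Net gain ≈ 0.208 W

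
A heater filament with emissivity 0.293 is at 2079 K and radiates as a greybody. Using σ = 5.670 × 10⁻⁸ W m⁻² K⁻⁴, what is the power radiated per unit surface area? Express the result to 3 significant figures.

I ≈ 3.10×10⁵ W/m²

Stefan–Boltzmann: I = εσT⁴ = 0.293 × 5.670×10⁻⁸ × (2079)⁴ = 3.10×10⁵ W/m².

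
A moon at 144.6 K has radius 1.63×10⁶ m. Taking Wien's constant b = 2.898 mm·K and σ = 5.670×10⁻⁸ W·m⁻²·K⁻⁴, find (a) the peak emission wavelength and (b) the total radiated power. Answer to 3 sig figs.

λ_max ≈ 20.0 μm; P ≈ 8.28×10¹⁴ W

(a) λ_max = b/T = 2.898×10⁻³/144.6 = 2.004×10⁻⁵ m = 20.0 μm.
Surface area A = 4πR² = 4π(1.63×10⁶ m)² = 3.33876×10¹³ m².
(b) P = σAT⁴ = 5.670×10⁻⁸×3.33876×10¹³×(144.6)⁴ = 8.28×10¹⁴ W.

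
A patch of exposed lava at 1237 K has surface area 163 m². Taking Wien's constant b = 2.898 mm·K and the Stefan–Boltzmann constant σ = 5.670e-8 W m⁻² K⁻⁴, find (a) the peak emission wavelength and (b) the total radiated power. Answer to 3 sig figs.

λ_max ≈ 2.34×10³ nm; P ≈ 2.16×10⁷ W

(a) λ_max = b/T = 2.898×10⁻³/1237 = 2.343×10⁻⁶ m = 2.34×10³ nm.
Area A = 163 m².
(b) P = σAT⁴ = 5.670×10⁻⁸×163×(1237)⁴ = 2.16×10⁷ W.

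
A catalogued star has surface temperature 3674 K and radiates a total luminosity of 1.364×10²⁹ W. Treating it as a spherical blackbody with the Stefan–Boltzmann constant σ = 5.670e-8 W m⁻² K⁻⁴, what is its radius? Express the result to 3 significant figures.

R ≈ 3.24×10¹⁰ m

L = 4πR²σT⁴ ⇒ R = √(L/(4πσT⁴)).
σT⁴ = 1.03309×10⁷ W/m², so R = √(1.364×10²⁹/(4π×1.03309×10⁷)) = 3.24×10¹⁰ m.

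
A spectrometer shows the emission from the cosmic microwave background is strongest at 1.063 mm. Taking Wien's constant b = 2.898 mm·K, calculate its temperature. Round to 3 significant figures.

Wien's law gives T = b/λ_max = (2.898×10⁻³ m·K)/(1.063×10⁻³ m) = 2.73 K.

T ≈ 2.73 K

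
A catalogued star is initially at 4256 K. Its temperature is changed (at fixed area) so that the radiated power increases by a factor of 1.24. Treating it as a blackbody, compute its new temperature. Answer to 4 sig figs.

P ∝ T⁴, so T₂/T₁ = (P₂/P₁)^(1/4) = (1.24)^(1/4) = 1.05525.
T₂ = 4256 × 1.05525 = 4491 K.

T₂ ≈ 4491 K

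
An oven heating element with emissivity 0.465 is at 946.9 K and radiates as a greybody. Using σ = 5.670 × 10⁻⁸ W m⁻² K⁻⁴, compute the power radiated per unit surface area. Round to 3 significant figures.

Stefan–Boltzmann: I = εσT⁴ = 0.465 × 5.670×10⁻⁸ × (946.9)⁴ = 2.12×10⁴ W/m².

I ≈ 2.12×10⁴ W/m²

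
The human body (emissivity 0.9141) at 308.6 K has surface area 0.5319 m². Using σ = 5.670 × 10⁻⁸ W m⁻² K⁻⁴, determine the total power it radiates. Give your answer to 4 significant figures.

P ≈ 250.0 W

Area A = 0.5319 m².
P = εσAT⁴ = 0.9141 × 5.670×10⁻⁸ × 0.5319 × (308.6)⁴ = 250.0 W.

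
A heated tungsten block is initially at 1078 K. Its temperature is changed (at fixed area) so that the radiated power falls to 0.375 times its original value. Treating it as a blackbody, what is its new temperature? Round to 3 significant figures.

P ∝ T⁴, so T₂/T₁ = (P₂/P₁)^(1/4) = (0.375)^(1/4) = 0.782542.
T₂ = 1078 × 0.782542 = 844 K.

T₂ ≈ 844 K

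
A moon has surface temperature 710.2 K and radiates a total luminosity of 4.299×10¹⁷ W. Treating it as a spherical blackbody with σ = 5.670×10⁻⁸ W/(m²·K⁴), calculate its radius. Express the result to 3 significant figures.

L = 4πR²σT⁴ ⇒ R = √(L/(4πσT⁴)).
σT⁴ = 14424.7 W/m², so R = √(4.299×10¹⁷/(4π×14424.7)) = 1.54×10⁶ m.

R ≈ 1.54×10⁶ m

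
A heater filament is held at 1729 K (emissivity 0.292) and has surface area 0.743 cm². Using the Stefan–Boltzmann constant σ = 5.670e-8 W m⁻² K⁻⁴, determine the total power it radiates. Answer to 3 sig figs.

P ≈ 11.0 W

Area A = 0.743 cm² = 7.43×10⁻⁵ m².
P = εσAT⁴ = 0.292 × 5.670×10⁻⁸ × 7.43×10⁻⁵ × (1729)⁴ = 11.0 W.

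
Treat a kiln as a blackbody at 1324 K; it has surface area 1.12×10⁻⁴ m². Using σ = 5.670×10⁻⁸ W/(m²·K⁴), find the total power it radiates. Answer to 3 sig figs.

Area A = 1.12×10⁻⁴ m².
P = σAT⁴ = 5.670×10⁻⁸ × 1.12×10⁻⁴ × (1324)⁴ = 19.5 W.

P ≈ 19.5 W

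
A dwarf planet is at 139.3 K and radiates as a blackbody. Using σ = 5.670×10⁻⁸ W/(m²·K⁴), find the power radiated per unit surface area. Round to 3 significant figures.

Stefan–Boltzmann: I = σT⁴ = 5.670×10⁻⁸ × (139.3)⁴ = 21.3 W/m².

I ≈ 21.3 W/m²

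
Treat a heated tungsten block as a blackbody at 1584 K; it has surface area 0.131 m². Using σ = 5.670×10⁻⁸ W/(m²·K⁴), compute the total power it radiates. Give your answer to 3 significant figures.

Area A = 0.131 m².
P = σAT⁴ = 5.670×10⁻⁸ × 0.131 × (1584)⁴ = 4.68×10⁴ W.

P ≈ 4.68×10⁴ W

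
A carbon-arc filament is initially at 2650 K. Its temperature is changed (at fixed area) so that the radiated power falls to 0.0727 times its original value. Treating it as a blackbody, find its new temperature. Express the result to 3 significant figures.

P ∝ T⁴, so T₂/T₁ = (P₂/P₁)^(1/4) = (0.0727)^(1/4) = 0.519258.
T₂ = 2650 × 0.519258 = 1.38×10³ K.

T₂ ≈ 1.38×10³ K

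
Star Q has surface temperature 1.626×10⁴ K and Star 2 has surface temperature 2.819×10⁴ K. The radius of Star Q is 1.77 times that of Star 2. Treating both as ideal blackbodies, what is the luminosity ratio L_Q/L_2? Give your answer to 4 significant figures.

L ∝ R²T⁴, so L_Q/L_2 = (R_Q/R_2)²(T_Q/T_2)⁴ = (1.77)² × (1.626×10⁴/2.819×10⁴)⁴ = 3.1329 × 0.110688 = 0.3468.

L_Q/L_2 ≈ 0.3468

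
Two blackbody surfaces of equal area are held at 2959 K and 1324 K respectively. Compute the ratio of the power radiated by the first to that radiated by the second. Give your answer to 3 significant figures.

With equal areas, P₁/P₂ = (T₁/T₂)⁴ = (2959/1324)⁴ = 24.9.

P₁/P₂ ≈ 24.9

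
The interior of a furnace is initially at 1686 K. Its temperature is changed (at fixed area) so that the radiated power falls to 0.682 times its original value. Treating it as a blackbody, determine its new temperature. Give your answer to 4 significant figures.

T₂ ≈ 1532 K

P ∝ T⁴, so T₂/T₁ = (P₂/P₁)^(1/4) = (0.682)^(1/4) = 0.908753.
T₂ = 1686 × 0.908753 = 1532 K.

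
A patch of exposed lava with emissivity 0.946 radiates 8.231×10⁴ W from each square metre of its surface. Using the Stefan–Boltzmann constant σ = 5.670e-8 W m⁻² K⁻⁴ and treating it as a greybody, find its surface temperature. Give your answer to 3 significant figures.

T ≈ 1.11×10³ K

I = εσT⁴, so T = (I/εσ)^(1/4) = (8.231×10⁴/(0.946×5.670×10⁻⁸))^(1/4) = 1.11×10³ K.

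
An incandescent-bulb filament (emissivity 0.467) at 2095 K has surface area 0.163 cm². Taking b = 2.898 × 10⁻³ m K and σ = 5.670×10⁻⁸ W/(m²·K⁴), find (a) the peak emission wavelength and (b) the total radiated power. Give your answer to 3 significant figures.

(a) λ_max = b/T = 2.898×10⁻³/2095 = 1.383×10⁻⁶ m = 1.38×10³ nm.
Area A = 0.163 cm² = 1.63×10⁻⁵ m².
(b) P = εσAT⁴ = 0.467×5.670×10⁻⁸×1.63×10⁻⁵×(2095)⁴ = 8.31 W.

λ_max ≈ 1.38×10³ nm; P ≈ 8.31 W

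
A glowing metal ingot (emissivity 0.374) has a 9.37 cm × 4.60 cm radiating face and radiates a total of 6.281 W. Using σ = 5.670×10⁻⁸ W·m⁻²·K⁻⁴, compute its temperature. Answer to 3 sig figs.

T ≈ 512 K

Area A = 0.0937 × 0.0460 = 4.3102×10⁻³ m².
P = εσAT⁴ ⇒ T = (P/(εσA))^(1/4) = (6.281/(0.374×5.670×10⁻⁸×4.3102×10⁻³))^(1/4) = 512 K.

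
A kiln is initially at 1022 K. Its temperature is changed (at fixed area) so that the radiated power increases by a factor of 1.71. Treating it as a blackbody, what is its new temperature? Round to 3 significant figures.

T₂ ≈ 1.17×10³ K

P ∝ T⁴, so T₂/T₁ = (P₂/P₁)^(1/4) = (1.71)^(1/4) = 1.14353.
T₂ = 1022 × 1.14353 = 1.17×10³ K.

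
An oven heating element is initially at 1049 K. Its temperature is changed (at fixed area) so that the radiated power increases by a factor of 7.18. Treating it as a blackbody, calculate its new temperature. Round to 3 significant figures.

P ∝ T⁴, so T₂/T₁ = (P₂/P₁)^(1/4) = (7.18)^(1/4) = 1.63693.
T₂ = 1049 × 1.63693 = 1.72×10³ K.

T₂ ≈ 1.72×10³ K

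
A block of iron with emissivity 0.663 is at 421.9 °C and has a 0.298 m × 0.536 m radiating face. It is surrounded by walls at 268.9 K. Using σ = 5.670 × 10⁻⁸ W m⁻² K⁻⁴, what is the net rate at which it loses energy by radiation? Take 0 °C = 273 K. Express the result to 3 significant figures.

T = 421.9 °C + 273 = 694.9 K.
Area A = 0.298 × 0.536 = 0.159728 m².
Net radiated power P_net = εσA(T⁴ − T₀⁴) = 0.663×5.670×10⁻⁸×0.159728×(694.9⁴ − 268.9⁴).
T⁴ − T₀⁴ = 2.33179×10¹¹ − 5.22833×10⁹ = 2.27951×10¹¹ K⁴, so P_net = 1.37×10³ W.

Net loss ≈ 1.37×10³ W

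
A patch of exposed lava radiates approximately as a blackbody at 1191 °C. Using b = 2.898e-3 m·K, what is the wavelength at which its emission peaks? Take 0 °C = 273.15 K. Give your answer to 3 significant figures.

λ_max ≈ 1.98 μm

T = 1191 °C + 273.15 = 1464.15 K.
Wien's displacement law: λ_max = b/T = (2.898×10⁻³ m·K)/(1464.15 K) = 1.979×10⁻⁶ m.
That is 1.98 μm, in the infrared range.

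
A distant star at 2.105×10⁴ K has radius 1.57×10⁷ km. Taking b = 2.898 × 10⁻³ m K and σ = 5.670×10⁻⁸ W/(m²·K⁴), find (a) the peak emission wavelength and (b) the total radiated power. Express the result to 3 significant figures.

(a) λ_max = b/T = 2.898×10⁻³/2.105×10⁴ = 1.377×10⁻⁷ m = 138 nm.
Surface area A = 4πR² = 4π(1.57×10¹⁰ m)² = 3.09748×10²¹ m².
(b) P = σAT⁴ = 5.670×10⁻⁸×3.09748×10²¹×(2.105×10⁴)⁴ = 3.45×10³¹ W.

λ_max ≈ 138 nm; P ≈ 3.45×10³¹ W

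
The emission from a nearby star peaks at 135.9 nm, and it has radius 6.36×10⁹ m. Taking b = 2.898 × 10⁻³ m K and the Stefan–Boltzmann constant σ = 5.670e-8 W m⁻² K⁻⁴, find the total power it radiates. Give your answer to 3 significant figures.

Wien's law: T = b/λ_max = 2.898×10⁻³/1.359×10⁻⁷ = 21324.5 K.
Surface area A = 4πR² = 4π(6.36×10⁹ m)² = 5.08305×10²⁰ m².
Then P = σAT⁴ = 5.670×10⁻⁸×5.08305×10²⁰×(21324.5)⁴ = 5.96×10³⁰ W.

P ≈ 5.96×10³⁰ W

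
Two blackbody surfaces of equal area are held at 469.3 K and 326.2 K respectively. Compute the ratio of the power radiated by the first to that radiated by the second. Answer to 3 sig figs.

P₁/P₂ ≈ 4.28

With equal areas, P₁/P₂ = (T₁/T₂)⁴ = (469.3/326.2)⁴ = 4.28.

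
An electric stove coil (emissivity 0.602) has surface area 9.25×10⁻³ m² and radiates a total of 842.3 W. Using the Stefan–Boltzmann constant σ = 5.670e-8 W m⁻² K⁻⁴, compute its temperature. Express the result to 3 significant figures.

T ≈ 1.28×10³ K

Area A = 9.25×10⁻³ m².
P = εσAT⁴ ⇒ T = (P/(εσA))^(1/4) = (842.3/(0.602×5.670×10⁻⁸×9.25×10⁻³))^(1/4) = 1.28×10³ K.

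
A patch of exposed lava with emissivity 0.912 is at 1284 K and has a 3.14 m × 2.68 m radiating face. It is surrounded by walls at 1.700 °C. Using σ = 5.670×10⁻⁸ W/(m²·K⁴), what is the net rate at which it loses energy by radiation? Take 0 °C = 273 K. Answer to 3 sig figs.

Net loss ≈ 1.18×10⁶ W

Surroundings: T = 1.700 °C + 273 = 274.700 K.
Area A = 3.14 × 2.68 = 8.4152 m².
Net radiated power P_net = εσA(T⁴ − T₀⁴) = 0.912×5.670×10⁻⁸×8.4152×(1284⁴ − 274.700⁴).
T⁴ − T₀⁴ = 2.71807×10¹² − 5.69423×10⁹ = 2.71238×10¹² K⁴, so P_net = 1.18×10⁶ W.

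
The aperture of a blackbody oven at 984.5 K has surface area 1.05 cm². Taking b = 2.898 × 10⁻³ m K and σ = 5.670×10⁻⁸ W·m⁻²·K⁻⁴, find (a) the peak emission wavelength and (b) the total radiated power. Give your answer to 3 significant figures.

λ_max ≈ 2.94 μm; P ≈ 5.59 W

(a) λ_max = b/T = 2.898×10⁻³/984.5 = 2.944×10⁻⁶ m = 2.94 μm.
Area A = 1.05 cm² = 1.05×10⁻⁴ m².
(b) P = σAT⁴ = 5.670×10⁻⁸×1.05×10⁻⁴×(984.5)⁴ = 5.59 W.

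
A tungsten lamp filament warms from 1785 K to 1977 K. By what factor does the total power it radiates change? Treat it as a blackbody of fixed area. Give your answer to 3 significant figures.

P ∝ T⁴, so P₂/P₁ = (T₂/T₁)⁴ = (1977/1785)⁴ = (1.10756)⁴ = 1.50.

P₂/P₁ ≈ 1.50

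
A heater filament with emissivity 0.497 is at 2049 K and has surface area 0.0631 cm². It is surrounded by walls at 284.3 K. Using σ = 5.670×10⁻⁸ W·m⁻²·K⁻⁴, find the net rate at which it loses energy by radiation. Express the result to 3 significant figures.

Net loss ≈ 3.13 W

Area A = 0.0631 cm² = 6.31×10⁻⁶ m².
Net radiated power P_net = εσA(T⁴ − T₀⁴) = 0.497×5.670×10⁻⁸×6.31×10⁻⁶×(2049⁴ − 284.3⁴).
T⁴ − T₀⁴ = 1.76266×10¹³ − 6.53292×10⁹ = 1.76201×10¹³ K⁴, so P_net = 3.13 W.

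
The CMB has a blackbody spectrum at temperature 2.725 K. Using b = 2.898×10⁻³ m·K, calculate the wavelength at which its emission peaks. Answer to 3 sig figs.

Wien's displacement law: λ_max = b/T = (2.898×10⁻³ m·K)/(2.725 K) = 1.063×10⁻³ m.
That is 1.06 mm, in the microwave range.

λ_max ≈ 1.06 mm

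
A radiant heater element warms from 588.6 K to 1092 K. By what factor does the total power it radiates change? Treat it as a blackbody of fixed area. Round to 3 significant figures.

P ∝ T⁴, so P₂/P₁ = (T₂/T₁)⁴ = (1092/588.6)⁴ = (1.85525)⁴ = 11.8.

P₂/P₁ ≈ 11.8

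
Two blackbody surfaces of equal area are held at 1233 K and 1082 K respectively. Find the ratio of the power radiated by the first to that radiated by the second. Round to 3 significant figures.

With equal areas, P₁/P₂ = (T₁/T₂)⁴ = (1233/1082)⁴ = 1.69.

P₁/P₂ ≈ 1.69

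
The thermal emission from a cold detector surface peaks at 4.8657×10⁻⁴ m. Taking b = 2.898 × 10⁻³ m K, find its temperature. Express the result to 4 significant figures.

Wien's law gives T = b/λ_max = (2.898×10⁻³ m·K)/(4.8657×10⁻⁴ m) = 5.956 K.

T ≈ 5.956 K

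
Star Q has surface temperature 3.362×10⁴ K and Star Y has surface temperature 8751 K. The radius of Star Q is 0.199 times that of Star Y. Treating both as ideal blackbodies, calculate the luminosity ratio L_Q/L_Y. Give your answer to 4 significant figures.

L_Q/L_Y ≈ 8.627

L ∝ R²T⁴, so L_Q/L_Y = (R_Q/R_Y)²(T_Q/T_Y)⁴ = (0.199)² × (3.362×10⁴/8751)⁴ = 0.039601 × 217.851 = 8.627.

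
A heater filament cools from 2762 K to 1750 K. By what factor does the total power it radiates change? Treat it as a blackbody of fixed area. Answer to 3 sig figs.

P ∝ T⁴, so P₂/P₁ = (T₂/T₁)⁴ = (1750/2762)⁴ = (0.633599)⁴ = 0.161.

P₂/P₁ ≈ 0.161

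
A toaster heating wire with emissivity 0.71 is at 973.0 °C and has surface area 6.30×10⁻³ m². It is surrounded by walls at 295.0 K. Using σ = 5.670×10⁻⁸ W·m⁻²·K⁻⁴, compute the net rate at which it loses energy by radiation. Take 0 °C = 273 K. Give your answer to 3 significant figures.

Net loss ≈ 609 W

T = 973.0 °C + 273 = 1246.0 K.
Area A = 6.30×10⁻³ m².
Net radiated power P_net = εσA(T⁴ − T₀⁴) = 0.71×5.670×10⁻⁸×6.30×10⁻³×(1246.0⁴ − 295.0⁴).
T⁴ − T₀⁴ = 2.41031×10¹² − 7.57335×10⁹ = 2.40274×10¹² K⁴, so P_net = 609 W.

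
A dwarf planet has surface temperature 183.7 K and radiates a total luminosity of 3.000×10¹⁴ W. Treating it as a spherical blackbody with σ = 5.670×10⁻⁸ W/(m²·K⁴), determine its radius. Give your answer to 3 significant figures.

L = 4πR²σT⁴ ⇒ R = √(L/(4πσT⁴)).
σT⁴ = 64.5683 W/m², so R = √(3.000×10¹⁴/(4π×64.5683)) = 6.08×10⁵ m.

R ≈ 6.08×10⁵ m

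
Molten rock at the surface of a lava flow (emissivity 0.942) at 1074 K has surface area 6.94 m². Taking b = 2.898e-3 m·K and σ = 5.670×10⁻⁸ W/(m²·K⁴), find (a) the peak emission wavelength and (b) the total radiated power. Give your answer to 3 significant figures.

λ_max ≈ 2.70 μm; P ≈ 4.93×10⁵ W

(a) λ_max = b/T = 2.898×10⁻³/1074 = 2.698×10⁻⁶ m = 2.70 μm.
Area A = 6.94 m².
(b) P = εσAT⁴ = 0.942×5.670×10⁻⁸×6.94×(1074)⁴ = 4.93×10⁵ W.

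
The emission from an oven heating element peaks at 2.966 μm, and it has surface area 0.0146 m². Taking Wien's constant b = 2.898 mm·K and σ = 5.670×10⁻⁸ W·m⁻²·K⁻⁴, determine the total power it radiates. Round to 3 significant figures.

P ≈ 754 W

Wien's law: T = b/λ_max = 2.898×10⁻³/2.966×10⁻⁶ = 977.073 K.
Area A = 0.0146 m².
Then P = σAT⁴ = 5.670×10⁻⁸×0.0146×(977.073)⁴ = 754 W.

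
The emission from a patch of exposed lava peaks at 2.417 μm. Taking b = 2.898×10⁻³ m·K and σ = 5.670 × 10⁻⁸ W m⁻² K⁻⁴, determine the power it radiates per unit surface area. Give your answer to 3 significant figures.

I ≈ 1.17×10⁵ W/m²

Wien's law: T = b/λ_max = 2.898×10⁻³/2.417×10⁻⁶ = 1199.01 K.
Then I = σT⁴ = 5.670×10⁻⁸×(1199.01)⁴ = 1.17×10⁵ W/m².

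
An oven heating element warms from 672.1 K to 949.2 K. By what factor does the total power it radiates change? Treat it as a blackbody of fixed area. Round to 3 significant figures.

P₂/P₁ ≈ 3.98

P ∝ T⁴, so P₂/P₁ = (T₂/T₁)⁴ = (949.2/672.1)⁴ = (1.41229)⁴ = 3.98.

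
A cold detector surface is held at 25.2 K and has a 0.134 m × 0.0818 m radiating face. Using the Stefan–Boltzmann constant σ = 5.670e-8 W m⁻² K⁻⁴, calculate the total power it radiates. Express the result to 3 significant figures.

Area A = 0.134 × 0.0818 = 0.0109612 m².
P = σAT⁴ = 5.670×10⁻⁸ × 0.0109612 × (25.2)⁴ = 2.51×10⁻⁴ W.

P ≈ 2.51×10⁻⁴ W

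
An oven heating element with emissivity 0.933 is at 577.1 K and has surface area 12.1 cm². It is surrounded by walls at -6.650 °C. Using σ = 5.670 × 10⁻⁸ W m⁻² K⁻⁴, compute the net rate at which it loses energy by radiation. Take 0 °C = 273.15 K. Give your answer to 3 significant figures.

Net loss ≈ 6.78 W

Surroundings: T = -6.650 °C + 273.15 = 266.500 K.
Area A = 12.1 cm² = 1.21×10⁻³ m².
Net radiated power P_net = εσA(T⁴ − T₀⁴) = 0.933×5.670×10⁻⁸×1.21×10⁻³×(577.1⁴ − 266.500⁴).
T⁴ − T₀⁴ = 1.10919×10¹¹ − 5.04416×10⁹ = 1.05875×10¹¹ K⁴, so P_net = 6.78 W.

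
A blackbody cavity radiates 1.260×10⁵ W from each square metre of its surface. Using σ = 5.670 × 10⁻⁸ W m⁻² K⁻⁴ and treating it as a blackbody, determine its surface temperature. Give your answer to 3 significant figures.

T ≈ 1.22×10³ K

I = σT⁴, so T = (I/σ)^(1/4) = (1.260×10⁵/(5.670×10⁻⁸))^(1/4) = 1.22×10³ K.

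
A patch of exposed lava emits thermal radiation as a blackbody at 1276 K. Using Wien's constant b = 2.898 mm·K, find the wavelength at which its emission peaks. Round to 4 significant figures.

Wien's displacement law: λ_max = b/T = (2.898×10⁻³ m·K)/(1276 K) = 2.2712×10⁻⁶ m.
That is 2271 nm, in the infrared range.

λ_max ≈ 2271 nm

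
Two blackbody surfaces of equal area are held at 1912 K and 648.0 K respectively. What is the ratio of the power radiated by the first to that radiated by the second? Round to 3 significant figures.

With equal areas, P₁/P₂ = (T₁/T₂)⁴ = (1912/648.0)⁴ = 75.8.

P₁/P₂ ≈ 75.8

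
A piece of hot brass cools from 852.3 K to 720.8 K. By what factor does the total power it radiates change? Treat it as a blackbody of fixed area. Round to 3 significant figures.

P ∝ T⁴, so P₂/P₁ = (T₂/T₁)⁴ = (720.8/852.3)⁴ = (0.845712)⁴ = 0.512.

P₂/P₁ ≈ 0.512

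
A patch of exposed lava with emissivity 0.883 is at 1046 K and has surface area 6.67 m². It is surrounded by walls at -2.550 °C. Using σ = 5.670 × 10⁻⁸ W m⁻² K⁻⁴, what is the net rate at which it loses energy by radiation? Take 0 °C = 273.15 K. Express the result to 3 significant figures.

Surroundings: T = -2.550 °C + 273.15 = 270.600 K.
Area A = 6.67 m².
Net radiated power P_net = εσA(T⁴ − T₀⁴) = 0.883×5.670×10⁻⁸×6.67×(1046⁴ − 270.600⁴).
T⁴ − T₀⁴ = 1.19709×10¹² − 5.36181×10⁹ = 1.19173×10¹² K⁴, so P_net = 3.98×10⁵ W.

Net loss ≈ 3.98×10⁵ W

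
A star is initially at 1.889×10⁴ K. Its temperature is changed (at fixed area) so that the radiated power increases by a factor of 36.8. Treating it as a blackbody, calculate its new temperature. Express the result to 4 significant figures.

P ∝ T⁴, so T₂/T₁ = (P₂/P₁)^(1/4) = (36.8)^(1/4) = 2.46299.
T₂ = 1.889×10⁴ × 2.46299 = 4.653×10⁴ K.

T₂ ≈ 4.653×10⁴ K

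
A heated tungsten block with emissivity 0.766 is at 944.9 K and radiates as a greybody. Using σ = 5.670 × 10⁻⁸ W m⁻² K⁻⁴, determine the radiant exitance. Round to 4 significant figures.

I ≈ 3.462×10⁴ W/m²

Stefan–Boltzmann: I = εσT⁴ = 0.766 × 5.670×10⁻⁸ × (944.9)⁴ = 3.462×10⁴ W/m².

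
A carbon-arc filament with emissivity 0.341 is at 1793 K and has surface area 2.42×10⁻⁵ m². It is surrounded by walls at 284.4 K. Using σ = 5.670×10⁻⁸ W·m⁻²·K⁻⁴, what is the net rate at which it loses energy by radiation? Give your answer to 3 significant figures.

Area A = 2.42×10⁻⁵ m².
Net radiated power P_net = εσA(T⁴ − T₀⁴) = 0.341×5.670×10⁻⁸×2.42×10⁻⁵×(1793⁴ − 284.4⁴).
T⁴ − T₀⁴ = 1.03353×10¹³ − 6.54212×10⁹ = 1.03288×10¹³ K⁴, so P_net = 4.83 W.

Net loss ≈ 4.83 W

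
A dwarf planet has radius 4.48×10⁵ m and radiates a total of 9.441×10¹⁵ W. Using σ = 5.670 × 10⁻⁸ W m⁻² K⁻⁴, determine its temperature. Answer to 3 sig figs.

T ≈ 507 K

Surface area A = 4πR² = 4π(4.48×10⁵ m)² = 2.52212×10¹² m².
P = σAT⁴ ⇒ T = (P/(σA))^(1/4) = (9.441×10¹⁵/(5.670×10⁻⁸×2.52212×10¹²))^(1/4) = 507 K.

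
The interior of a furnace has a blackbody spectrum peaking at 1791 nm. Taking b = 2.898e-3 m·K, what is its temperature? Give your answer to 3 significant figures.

Wien's law gives T = b/λ_max = (2.898×10⁻³ m·K)/(1.791×10⁻⁶ m) = 1.62×10³ K.

T ≈ 1.62×10³ K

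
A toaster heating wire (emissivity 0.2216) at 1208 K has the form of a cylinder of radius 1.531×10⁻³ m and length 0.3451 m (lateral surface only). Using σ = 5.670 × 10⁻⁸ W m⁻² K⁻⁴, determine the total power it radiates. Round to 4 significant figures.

P ≈ 88.82 W

Lateral area A = 2πrL = 2π×1.531×10⁻³×0.3451 = 3.31971×10⁻³ m².
P = εσAT⁴ = 0.2216 × 5.670×10⁻⁸ × 3.31971×10⁻³ × (1208)⁴ = 88.82 W.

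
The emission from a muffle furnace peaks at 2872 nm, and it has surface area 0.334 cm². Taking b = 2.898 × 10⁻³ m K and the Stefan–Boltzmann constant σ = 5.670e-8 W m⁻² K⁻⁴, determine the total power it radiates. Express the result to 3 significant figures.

P ≈ 1.96 W

Wien's law: T = b/λ_max = 2.898×10⁻³/2.872×10⁻⁶ = 1009.05 K.
Area A = 0.334 cm² = 3.34×10⁻⁵ m².
Then P = σAT⁴ = 5.670×10⁻⁸×3.34×10⁻⁵×(1009.05)⁴ = 1.96 W.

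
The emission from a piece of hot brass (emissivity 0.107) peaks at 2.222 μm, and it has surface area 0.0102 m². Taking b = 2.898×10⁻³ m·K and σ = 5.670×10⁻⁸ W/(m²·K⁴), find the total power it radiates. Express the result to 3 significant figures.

P ≈ 179 W

Wien's law: T = b/λ_max = 2.898×10⁻³/2.222×10⁻⁶ = 1304.23 K.
Area A = 0.0102 m².
Then P = εσAT⁴ = 0.107×5.670×10⁻⁸×0.0102×(1304.23)⁴ = 179 W.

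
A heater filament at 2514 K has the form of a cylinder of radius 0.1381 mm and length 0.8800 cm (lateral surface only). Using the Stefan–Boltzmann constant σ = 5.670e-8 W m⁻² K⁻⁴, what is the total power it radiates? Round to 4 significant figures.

P ≈ 17.29 W

Lateral area A = 2πrL = 2π×1.381×10⁻⁴×8.800×10⁻³ = 7.63583×10⁻⁶ m².
P = σAT⁴ = 5.670×10⁻⁸ × 7.63583×10⁻⁶ × (2514)⁴ = 17.29 W.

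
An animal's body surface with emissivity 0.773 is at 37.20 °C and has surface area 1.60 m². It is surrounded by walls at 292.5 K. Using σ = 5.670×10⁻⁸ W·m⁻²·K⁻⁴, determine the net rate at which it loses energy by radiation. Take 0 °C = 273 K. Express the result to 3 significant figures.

T = 37.20 °C + 273 = 310.20 K.
Area A = 1.60 m².
Net radiated power P_net = εσA(T⁴ − T₀⁴) = 0.773×5.670×10⁻⁸×1.60×(310.20⁴ − 292.5⁴).
T⁴ − T₀⁴ = 9.25907×10⁹ − 7.31987×10⁹ = 1.93920×10⁹ K⁴, so P_net = 136 W.

Net loss ≈ 136 W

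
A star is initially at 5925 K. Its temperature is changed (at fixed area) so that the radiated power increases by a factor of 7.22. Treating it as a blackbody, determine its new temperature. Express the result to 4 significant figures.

P ∝ T⁴, so T₂/T₁ = (P₂/P₁)^(1/4) = (7.22)^(1/4) = 1.63921.
T₂ = 5925 × 1.63921 = 9712 K.

T₂ ≈ 9712 K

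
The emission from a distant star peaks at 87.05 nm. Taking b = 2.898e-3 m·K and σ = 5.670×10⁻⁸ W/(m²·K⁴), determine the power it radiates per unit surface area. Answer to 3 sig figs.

I ≈ 6.96×10¹⁰ W/m²

Wien's law: T = b/λ_max = 2.898×10⁻³/8.705×10⁻⁸ = 33291.2 K.
Then I = σT⁴ = 5.670×10⁻⁸×(33291.2)⁴ = 6.96×10¹⁰ W/m².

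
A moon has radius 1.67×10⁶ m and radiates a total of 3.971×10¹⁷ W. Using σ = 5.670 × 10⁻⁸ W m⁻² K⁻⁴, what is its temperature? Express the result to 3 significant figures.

T ≈ 669 K

Surface area A = 4πR² = 4π(1.67×10⁶ m)² = 3.50464×10¹³ m².
P = σAT⁴ ⇒ T = (P/(σA))^(1/4) = (3.971×10¹⁷/(5.670×10⁻⁸×3.50464×10¹³))^(1/4) = 669 K.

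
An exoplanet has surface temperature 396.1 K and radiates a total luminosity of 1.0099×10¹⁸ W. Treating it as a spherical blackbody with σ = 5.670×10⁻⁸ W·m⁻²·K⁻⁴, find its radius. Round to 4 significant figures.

R ≈ 7.588×10⁶ m

L = 4πR²σT⁴ ⇒ R = √(L/(4πσT⁴)).
σT⁴ = 1395.73 W/m², so R = √(1.0099×10¹⁸/(4π×1395.73)) = 7.588×10⁶ m.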